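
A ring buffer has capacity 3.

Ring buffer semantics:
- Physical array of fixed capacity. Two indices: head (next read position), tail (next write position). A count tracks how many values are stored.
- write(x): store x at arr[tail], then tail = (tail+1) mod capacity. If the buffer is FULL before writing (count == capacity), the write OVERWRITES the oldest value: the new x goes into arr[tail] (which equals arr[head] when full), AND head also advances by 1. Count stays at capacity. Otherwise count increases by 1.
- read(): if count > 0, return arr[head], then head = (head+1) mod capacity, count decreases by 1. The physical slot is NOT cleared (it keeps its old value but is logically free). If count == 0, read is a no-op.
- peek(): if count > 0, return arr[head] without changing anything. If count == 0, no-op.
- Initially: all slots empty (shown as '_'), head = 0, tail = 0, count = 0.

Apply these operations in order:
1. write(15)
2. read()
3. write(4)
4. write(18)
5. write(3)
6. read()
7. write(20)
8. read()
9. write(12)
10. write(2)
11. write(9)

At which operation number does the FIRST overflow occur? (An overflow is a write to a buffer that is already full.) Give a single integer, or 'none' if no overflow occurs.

After op 1 (write(15)): arr=[15 _ _] head=0 tail=1 count=1
After op 2 (read()): arr=[15 _ _] head=1 tail=1 count=0
After op 3 (write(4)): arr=[15 4 _] head=1 tail=2 count=1
After op 4 (write(18)): arr=[15 4 18] head=1 tail=0 count=2
After op 5 (write(3)): arr=[3 4 18] head=1 tail=1 count=3
After op 6 (read()): arr=[3 4 18] head=2 tail=1 count=2
After op 7 (write(20)): arr=[3 20 18] head=2 tail=2 count=3
After op 8 (read()): arr=[3 20 18] head=0 tail=2 count=2
After op 9 (write(12)): arr=[3 20 12] head=0 tail=0 count=3
After op 10 (write(2)): arr=[2 20 12] head=1 tail=1 count=3
After op 11 (write(9)): arr=[2 9 12] head=2 tail=2 count=3

Answer: 10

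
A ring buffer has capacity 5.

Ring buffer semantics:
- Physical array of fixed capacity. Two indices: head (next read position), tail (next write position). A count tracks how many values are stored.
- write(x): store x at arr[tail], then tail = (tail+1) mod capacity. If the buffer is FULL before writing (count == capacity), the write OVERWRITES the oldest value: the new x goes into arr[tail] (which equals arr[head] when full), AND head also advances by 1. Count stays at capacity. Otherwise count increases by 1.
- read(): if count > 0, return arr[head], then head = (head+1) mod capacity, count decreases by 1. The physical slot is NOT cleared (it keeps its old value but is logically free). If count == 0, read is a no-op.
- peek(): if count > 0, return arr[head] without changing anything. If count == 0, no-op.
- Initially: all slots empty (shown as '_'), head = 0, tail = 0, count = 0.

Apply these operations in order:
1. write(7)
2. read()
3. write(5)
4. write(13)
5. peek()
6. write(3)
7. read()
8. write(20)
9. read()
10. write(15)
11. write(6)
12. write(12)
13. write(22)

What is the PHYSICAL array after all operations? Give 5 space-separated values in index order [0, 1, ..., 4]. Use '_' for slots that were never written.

After op 1 (write(7)): arr=[7 _ _ _ _] head=0 tail=1 count=1
After op 2 (read()): arr=[7 _ _ _ _] head=1 tail=1 count=0
After op 3 (write(5)): arr=[7 5 _ _ _] head=1 tail=2 count=1
After op 4 (write(13)): arr=[7 5 13 _ _] head=1 tail=3 count=2
After op 5 (peek()): arr=[7 5 13 _ _] head=1 tail=3 count=2
After op 6 (write(3)): arr=[7 5 13 3 _] head=1 tail=4 count=3
After op 7 (read()): arr=[7 5 13 3 _] head=2 tail=4 count=2
After op 8 (write(20)): arr=[7 5 13 3 20] head=2 tail=0 count=3
After op 9 (read()): arr=[7 5 13 3 20] head=3 tail=0 count=2
After op 10 (write(15)): arr=[15 5 13 3 20] head=3 tail=1 count=3
After op 11 (write(6)): arr=[15 6 13 3 20] head=3 tail=2 count=4
After op 12 (write(12)): arr=[15 6 12 3 20] head=3 tail=3 count=5
After op 13 (write(22)): arr=[15 6 12 22 20] head=4 tail=4 count=5

Answer: 15 6 12 22 20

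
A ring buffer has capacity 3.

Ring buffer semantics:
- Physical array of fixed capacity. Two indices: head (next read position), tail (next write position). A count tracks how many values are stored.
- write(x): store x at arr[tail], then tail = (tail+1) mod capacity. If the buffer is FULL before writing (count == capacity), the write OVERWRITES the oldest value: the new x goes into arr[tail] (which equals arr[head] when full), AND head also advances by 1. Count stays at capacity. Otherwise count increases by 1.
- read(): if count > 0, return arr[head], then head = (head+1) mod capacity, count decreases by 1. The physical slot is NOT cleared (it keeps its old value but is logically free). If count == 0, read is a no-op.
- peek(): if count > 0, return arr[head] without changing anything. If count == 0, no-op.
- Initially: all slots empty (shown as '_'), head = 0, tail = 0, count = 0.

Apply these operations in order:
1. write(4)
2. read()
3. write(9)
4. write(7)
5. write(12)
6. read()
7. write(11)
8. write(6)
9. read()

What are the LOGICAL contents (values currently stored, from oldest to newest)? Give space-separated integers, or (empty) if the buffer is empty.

Answer: 11 6

Derivation:
After op 1 (write(4)): arr=[4 _ _] head=0 tail=1 count=1
After op 2 (read()): arr=[4 _ _] head=1 tail=1 count=0
After op 3 (write(9)): arr=[4 9 _] head=1 tail=2 count=1
After op 4 (write(7)): arr=[4 9 7] head=1 tail=0 count=2
After op 5 (write(12)): arr=[12 9 7] head=1 tail=1 count=3
After op 6 (read()): arr=[12 9 7] head=2 tail=1 count=2
After op 7 (write(11)): arr=[12 11 7] head=2 tail=2 count=3
After op 8 (write(6)): arr=[12 11 6] head=0 tail=0 count=3
After op 9 (read()): arr=[12 11 6] head=1 tail=0 count=2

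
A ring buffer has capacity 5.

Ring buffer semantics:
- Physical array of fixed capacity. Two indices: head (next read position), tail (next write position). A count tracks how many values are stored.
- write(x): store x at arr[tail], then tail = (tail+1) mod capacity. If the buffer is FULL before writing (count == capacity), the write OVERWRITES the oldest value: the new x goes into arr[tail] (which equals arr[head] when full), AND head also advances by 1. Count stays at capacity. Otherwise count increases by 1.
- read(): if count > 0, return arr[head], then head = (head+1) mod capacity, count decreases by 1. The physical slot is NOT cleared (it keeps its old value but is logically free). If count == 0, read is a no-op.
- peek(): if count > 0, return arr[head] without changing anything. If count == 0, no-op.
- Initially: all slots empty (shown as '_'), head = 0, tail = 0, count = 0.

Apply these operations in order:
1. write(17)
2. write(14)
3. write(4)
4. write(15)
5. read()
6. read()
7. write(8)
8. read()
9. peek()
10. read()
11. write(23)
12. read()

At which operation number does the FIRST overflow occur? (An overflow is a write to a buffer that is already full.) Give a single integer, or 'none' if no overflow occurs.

After op 1 (write(17)): arr=[17 _ _ _ _] head=0 tail=1 count=1
After op 2 (write(14)): arr=[17 14 _ _ _] head=0 tail=2 count=2
After op 3 (write(4)): arr=[17 14 4 _ _] head=0 tail=3 count=3
After op 4 (write(15)): arr=[17 14 4 15 _] head=0 tail=4 count=4
After op 5 (read()): arr=[17 14 4 15 _] head=1 tail=4 count=3
After op 6 (read()): arr=[17 14 4 15 _] head=2 tail=4 count=2
After op 7 (write(8)): arr=[17 14 4 15 8] head=2 tail=0 count=3
After op 8 (read()): arr=[17 14 4 15 8] head=3 tail=0 count=2
After op 9 (peek()): arr=[17 14 4 15 8] head=3 tail=0 count=2
After op 10 (read()): arr=[17 14 4 15 8] head=4 tail=0 count=1
After op 11 (write(23)): arr=[23 14 4 15 8] head=4 tail=1 count=2
After op 12 (read()): arr=[23 14 4 15 8] head=0 tail=1 count=1

Answer: none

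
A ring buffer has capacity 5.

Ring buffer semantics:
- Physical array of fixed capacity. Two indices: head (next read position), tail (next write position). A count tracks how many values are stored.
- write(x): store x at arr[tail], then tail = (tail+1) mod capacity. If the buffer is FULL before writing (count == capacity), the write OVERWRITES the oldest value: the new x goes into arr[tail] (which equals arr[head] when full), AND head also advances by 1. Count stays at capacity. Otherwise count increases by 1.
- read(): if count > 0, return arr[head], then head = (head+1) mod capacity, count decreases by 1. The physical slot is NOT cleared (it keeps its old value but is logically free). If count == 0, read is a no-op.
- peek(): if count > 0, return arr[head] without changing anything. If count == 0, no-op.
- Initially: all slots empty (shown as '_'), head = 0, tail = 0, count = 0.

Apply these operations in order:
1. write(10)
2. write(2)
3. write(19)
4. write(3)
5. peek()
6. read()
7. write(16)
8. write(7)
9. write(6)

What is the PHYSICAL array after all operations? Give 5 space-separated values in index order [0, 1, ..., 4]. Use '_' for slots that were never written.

After op 1 (write(10)): arr=[10 _ _ _ _] head=0 tail=1 count=1
After op 2 (write(2)): arr=[10 2 _ _ _] head=0 tail=2 count=2
After op 3 (write(19)): arr=[10 2 19 _ _] head=0 tail=3 count=3
After op 4 (write(3)): arr=[10 2 19 3 _] head=0 tail=4 count=4
After op 5 (peek()): arr=[10 2 19 3 _] head=0 tail=4 count=4
After op 6 (read()): arr=[10 2 19 3 _] head=1 tail=4 count=3
After op 7 (write(16)): arr=[10 2 19 3 16] head=1 tail=0 count=4
After op 8 (write(7)): arr=[7 2 19 3 16] head=1 tail=1 count=5
After op 9 (write(6)): arr=[7 6 19 3 16] head=2 tail=2 count=5

Answer: 7 6 19 3 16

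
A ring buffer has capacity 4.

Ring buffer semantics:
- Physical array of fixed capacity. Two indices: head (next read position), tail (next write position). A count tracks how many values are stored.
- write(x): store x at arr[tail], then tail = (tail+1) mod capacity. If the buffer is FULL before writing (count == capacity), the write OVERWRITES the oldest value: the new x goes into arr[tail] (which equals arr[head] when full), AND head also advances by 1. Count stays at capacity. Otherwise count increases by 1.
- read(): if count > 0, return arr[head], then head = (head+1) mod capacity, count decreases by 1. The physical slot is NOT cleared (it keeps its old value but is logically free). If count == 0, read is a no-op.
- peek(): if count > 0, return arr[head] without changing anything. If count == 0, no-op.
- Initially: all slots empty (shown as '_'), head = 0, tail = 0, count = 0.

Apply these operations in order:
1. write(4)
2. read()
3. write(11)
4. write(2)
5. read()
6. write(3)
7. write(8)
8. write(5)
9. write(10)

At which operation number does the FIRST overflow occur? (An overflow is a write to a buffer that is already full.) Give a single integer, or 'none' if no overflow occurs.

Answer: 9

Derivation:
After op 1 (write(4)): arr=[4 _ _ _] head=0 tail=1 count=1
After op 2 (read()): arr=[4 _ _ _] head=1 tail=1 count=0
After op 3 (write(11)): arr=[4 11 _ _] head=1 tail=2 count=1
After op 4 (write(2)): arr=[4 11 2 _] head=1 tail=3 count=2
After op 5 (read()): arr=[4 11 2 _] head=2 tail=3 count=1
After op 6 (write(3)): arr=[4 11 2 3] head=2 tail=0 count=2
After op 7 (write(8)): arr=[8 11 2 3] head=2 tail=1 count=3
After op 8 (write(5)): arr=[8 5 2 3] head=2 tail=2 count=4
After op 9 (write(10)): arr=[8 5 10 3] head=3 tail=3 count=4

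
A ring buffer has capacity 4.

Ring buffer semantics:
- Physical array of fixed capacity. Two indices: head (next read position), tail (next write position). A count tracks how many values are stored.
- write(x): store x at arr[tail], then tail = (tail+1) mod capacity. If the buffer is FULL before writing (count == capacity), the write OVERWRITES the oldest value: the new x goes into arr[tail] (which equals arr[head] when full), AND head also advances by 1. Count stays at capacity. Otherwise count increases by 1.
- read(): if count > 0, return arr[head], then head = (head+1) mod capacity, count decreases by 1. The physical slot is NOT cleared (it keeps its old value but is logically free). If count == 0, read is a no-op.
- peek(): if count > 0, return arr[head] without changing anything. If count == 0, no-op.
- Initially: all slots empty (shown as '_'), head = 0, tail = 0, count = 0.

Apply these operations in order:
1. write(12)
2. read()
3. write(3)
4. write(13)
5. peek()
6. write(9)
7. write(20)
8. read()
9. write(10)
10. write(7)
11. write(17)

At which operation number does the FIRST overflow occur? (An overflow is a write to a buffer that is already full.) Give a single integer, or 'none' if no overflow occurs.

After op 1 (write(12)): arr=[12 _ _ _] head=0 tail=1 count=1
After op 2 (read()): arr=[12 _ _ _] head=1 tail=1 count=0
After op 3 (write(3)): arr=[12 3 _ _] head=1 tail=2 count=1
After op 4 (write(13)): arr=[12 3 13 _] head=1 tail=3 count=2
After op 5 (peek()): arr=[12 3 13 _] head=1 tail=3 count=2
After op 6 (write(9)): arr=[12 3 13 9] head=1 tail=0 count=3
After op 7 (write(20)): arr=[20 3 13 9] head=1 tail=1 count=4
After op 8 (read()): arr=[20 3 13 9] head=2 tail=1 count=3
After op 9 (write(10)): arr=[20 10 13 9] head=2 tail=2 count=4
After op 10 (write(7)): arr=[20 10 7 9] head=3 tail=3 count=4
After op 11 (write(17)): arr=[20 10 7 17] head=0 tail=0 count=4

Answer: 10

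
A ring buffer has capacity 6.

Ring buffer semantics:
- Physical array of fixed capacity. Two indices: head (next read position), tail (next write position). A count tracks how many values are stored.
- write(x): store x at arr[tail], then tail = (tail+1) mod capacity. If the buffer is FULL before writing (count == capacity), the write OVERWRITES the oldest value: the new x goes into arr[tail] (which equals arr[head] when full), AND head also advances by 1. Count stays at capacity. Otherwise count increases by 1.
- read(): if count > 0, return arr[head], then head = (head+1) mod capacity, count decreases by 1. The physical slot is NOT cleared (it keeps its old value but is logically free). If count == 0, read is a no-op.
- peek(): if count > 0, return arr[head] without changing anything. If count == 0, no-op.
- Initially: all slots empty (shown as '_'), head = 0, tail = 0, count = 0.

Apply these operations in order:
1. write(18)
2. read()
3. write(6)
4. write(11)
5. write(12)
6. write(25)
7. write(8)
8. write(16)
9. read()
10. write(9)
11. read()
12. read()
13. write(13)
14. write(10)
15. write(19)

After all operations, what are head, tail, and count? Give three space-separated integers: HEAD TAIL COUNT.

Answer: 5 5 6

Derivation:
After op 1 (write(18)): arr=[18 _ _ _ _ _] head=0 tail=1 count=1
After op 2 (read()): arr=[18 _ _ _ _ _] head=1 tail=1 count=0
After op 3 (write(6)): arr=[18 6 _ _ _ _] head=1 tail=2 count=1
After op 4 (write(11)): arr=[18 6 11 _ _ _] head=1 tail=3 count=2
After op 5 (write(12)): arr=[18 6 11 12 _ _] head=1 tail=4 count=3
After op 6 (write(25)): arr=[18 6 11 12 25 _] head=1 tail=5 count=4
After op 7 (write(8)): arr=[18 6 11 12 25 8] head=1 tail=0 count=5
After op 8 (write(16)): arr=[16 6 11 12 25 8] head=1 tail=1 count=6
After op 9 (read()): arr=[16 6 11 12 25 8] head=2 tail=1 count=5
After op 10 (write(9)): arr=[16 9 11 12 25 8] head=2 tail=2 count=6
After op 11 (read()): arr=[16 9 11 12 25 8] head=3 tail=2 count=5
After op 12 (read()): arr=[16 9 11 12 25 8] head=4 tail=2 count=4
After op 13 (write(13)): arr=[16 9 13 12 25 8] head=4 tail=3 count=5
After op 14 (write(10)): arr=[16 9 13 10 25 8] head=4 tail=4 count=6
After op 15 (write(19)): arr=[16 9 13 10 19 8] head=5 tail=5 count=6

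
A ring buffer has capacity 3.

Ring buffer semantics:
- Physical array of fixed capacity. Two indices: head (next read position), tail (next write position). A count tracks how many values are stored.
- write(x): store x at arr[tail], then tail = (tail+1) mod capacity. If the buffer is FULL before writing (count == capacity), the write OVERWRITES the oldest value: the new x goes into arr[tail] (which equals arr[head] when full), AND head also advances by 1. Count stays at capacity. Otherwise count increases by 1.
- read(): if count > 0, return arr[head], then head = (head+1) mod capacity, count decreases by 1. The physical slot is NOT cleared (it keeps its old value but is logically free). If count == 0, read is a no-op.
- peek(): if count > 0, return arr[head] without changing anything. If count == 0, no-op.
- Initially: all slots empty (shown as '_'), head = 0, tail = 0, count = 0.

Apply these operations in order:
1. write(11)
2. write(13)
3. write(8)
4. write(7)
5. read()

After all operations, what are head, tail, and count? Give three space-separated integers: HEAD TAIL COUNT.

After op 1 (write(11)): arr=[11 _ _] head=0 tail=1 count=1
After op 2 (write(13)): arr=[11 13 _] head=0 tail=2 count=2
After op 3 (write(8)): arr=[11 13 8] head=0 tail=0 count=3
After op 4 (write(7)): arr=[7 13 8] head=1 tail=1 count=3
After op 5 (read()): arr=[7 13 8] head=2 tail=1 count=2

Answer: 2 1 2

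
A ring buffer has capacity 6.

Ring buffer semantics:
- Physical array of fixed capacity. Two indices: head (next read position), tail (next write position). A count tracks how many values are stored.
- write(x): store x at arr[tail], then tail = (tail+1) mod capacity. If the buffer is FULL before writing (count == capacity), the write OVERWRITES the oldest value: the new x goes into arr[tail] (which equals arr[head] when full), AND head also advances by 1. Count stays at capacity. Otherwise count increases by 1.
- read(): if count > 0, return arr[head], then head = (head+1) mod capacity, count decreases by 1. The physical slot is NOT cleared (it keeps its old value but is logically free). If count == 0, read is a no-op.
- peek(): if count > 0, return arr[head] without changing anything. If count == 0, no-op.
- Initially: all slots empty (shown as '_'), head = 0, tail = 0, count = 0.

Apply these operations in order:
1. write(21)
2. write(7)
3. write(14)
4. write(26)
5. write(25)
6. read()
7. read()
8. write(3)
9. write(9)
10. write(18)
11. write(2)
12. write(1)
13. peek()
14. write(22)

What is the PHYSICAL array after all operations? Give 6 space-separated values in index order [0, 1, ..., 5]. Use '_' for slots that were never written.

Answer: 9 18 2 1 22 3

Derivation:
After op 1 (write(21)): arr=[21 _ _ _ _ _] head=0 tail=1 count=1
After op 2 (write(7)): arr=[21 7 _ _ _ _] head=0 tail=2 count=2
After op 3 (write(14)): arr=[21 7 14 _ _ _] head=0 tail=3 count=3
After op 4 (write(26)): arr=[21 7 14 26 _ _] head=0 tail=4 count=4
After op 5 (write(25)): arr=[21 7 14 26 25 _] head=0 tail=5 count=5
After op 6 (read()): arr=[21 7 14 26 25 _] head=1 tail=5 count=4
After op 7 (read()): arr=[21 7 14 26 25 _] head=2 tail=5 count=3
After op 8 (write(3)): arr=[21 7 14 26 25 3] head=2 tail=0 count=4
After op 9 (write(9)): arr=[9 7 14 26 25 3] head=2 tail=1 count=5
After op 10 (write(18)): arr=[9 18 14 26 25 3] head=2 tail=2 count=6
After op 11 (write(2)): arr=[9 18 2 26 25 3] head=3 tail=3 count=6
After op 12 (write(1)): arr=[9 18 2 1 25 3] head=4 tail=4 count=6
After op 13 (peek()): arr=[9 18 2 1 25 3] head=4 tail=4 count=6
After op 14 (write(22)): arr=[9 18 2 1 22 3] head=5 tail=5 count=6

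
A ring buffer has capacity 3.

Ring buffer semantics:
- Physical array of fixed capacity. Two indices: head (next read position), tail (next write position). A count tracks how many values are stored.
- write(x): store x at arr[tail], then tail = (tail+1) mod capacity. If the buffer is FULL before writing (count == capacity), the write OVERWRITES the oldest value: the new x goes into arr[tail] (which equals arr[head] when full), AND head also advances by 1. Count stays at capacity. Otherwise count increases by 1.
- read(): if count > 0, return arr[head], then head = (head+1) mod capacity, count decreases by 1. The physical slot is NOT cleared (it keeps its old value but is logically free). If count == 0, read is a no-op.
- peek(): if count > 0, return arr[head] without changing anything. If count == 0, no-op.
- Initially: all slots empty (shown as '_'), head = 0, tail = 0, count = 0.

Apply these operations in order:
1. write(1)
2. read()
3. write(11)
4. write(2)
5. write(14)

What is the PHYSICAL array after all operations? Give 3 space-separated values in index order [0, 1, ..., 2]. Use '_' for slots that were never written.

Answer: 14 11 2

Derivation:
After op 1 (write(1)): arr=[1 _ _] head=0 tail=1 count=1
After op 2 (read()): arr=[1 _ _] head=1 tail=1 count=0
After op 3 (write(11)): arr=[1 11 _] head=1 tail=2 count=1
After op 4 (write(2)): arr=[1 11 2] head=1 tail=0 count=2
After op 5 (write(14)): arr=[14 11 2] head=1 tail=1 count=3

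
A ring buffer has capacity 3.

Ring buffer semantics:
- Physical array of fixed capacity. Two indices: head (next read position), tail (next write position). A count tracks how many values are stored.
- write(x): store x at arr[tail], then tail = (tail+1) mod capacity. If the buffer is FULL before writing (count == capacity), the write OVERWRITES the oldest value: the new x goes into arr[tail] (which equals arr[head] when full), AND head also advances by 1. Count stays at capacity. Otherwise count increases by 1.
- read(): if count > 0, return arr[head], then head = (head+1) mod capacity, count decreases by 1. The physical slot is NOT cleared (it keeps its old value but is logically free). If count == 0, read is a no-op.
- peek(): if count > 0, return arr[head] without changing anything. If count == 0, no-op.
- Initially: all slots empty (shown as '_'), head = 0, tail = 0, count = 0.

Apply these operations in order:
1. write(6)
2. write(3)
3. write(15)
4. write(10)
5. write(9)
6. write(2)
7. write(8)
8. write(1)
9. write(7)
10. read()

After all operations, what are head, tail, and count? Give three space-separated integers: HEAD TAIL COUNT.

Answer: 1 0 2

Derivation:
After op 1 (write(6)): arr=[6 _ _] head=0 tail=1 count=1
After op 2 (write(3)): arr=[6 3 _] head=0 tail=2 count=2
After op 3 (write(15)): arr=[6 3 15] head=0 tail=0 count=3
After op 4 (write(10)): arr=[10 3 15] head=1 tail=1 count=3
After op 5 (write(9)): arr=[10 9 15] head=2 tail=2 count=3
After op 6 (write(2)): arr=[10 9 2] head=0 tail=0 count=3
After op 7 (write(8)): arr=[8 9 2] head=1 tail=1 count=3
After op 8 (write(1)): arr=[8 1 2] head=2 tail=2 count=3
After op 9 (write(7)): arr=[8 1 7] head=0 tail=0 count=3
After op 10 (read()): arr=[8 1 7] head=1 tail=0 count=2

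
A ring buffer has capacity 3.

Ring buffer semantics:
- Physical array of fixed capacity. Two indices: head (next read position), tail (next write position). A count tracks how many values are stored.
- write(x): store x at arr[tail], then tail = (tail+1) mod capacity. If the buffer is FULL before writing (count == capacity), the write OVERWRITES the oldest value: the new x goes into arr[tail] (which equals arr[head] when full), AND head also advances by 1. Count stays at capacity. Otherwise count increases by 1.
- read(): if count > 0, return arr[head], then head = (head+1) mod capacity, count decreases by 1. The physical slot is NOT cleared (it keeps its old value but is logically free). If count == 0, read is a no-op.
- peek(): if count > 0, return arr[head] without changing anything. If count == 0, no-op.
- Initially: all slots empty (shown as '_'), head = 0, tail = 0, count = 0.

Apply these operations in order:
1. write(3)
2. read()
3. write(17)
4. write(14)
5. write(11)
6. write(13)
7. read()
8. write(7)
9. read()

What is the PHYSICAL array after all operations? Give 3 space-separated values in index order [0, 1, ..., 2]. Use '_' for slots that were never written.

After op 1 (write(3)): arr=[3 _ _] head=0 tail=1 count=1
After op 2 (read()): arr=[3 _ _] head=1 tail=1 count=0
After op 3 (write(17)): arr=[3 17 _] head=1 tail=2 count=1
After op 4 (write(14)): arr=[3 17 14] head=1 tail=0 count=2
After op 5 (write(11)): arr=[11 17 14] head=1 tail=1 count=3
After op 6 (write(13)): arr=[11 13 14] head=2 tail=2 count=3
After op 7 (read()): arr=[11 13 14] head=0 tail=2 count=2
After op 8 (write(7)): arr=[11 13 7] head=0 tail=0 count=3
After op 9 (read()): arr=[11 13 7] head=1 tail=0 count=2

Answer: 11 13 7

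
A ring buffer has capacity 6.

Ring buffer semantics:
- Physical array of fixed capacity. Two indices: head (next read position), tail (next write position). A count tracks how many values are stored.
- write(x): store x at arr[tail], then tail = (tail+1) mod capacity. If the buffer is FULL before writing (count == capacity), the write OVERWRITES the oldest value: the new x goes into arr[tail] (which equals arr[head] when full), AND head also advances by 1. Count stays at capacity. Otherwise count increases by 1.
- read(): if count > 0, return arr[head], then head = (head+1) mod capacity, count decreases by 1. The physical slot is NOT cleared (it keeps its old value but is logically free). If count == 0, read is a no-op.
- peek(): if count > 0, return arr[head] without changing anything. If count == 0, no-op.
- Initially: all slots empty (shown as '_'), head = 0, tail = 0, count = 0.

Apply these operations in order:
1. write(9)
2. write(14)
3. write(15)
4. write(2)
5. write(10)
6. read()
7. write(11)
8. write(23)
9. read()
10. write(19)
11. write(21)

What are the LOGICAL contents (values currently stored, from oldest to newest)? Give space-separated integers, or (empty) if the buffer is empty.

After op 1 (write(9)): arr=[9 _ _ _ _ _] head=0 tail=1 count=1
After op 2 (write(14)): arr=[9 14 _ _ _ _] head=0 tail=2 count=2
After op 3 (write(15)): arr=[9 14 15 _ _ _] head=0 tail=3 count=3
After op 4 (write(2)): arr=[9 14 15 2 _ _] head=0 tail=4 count=4
After op 5 (write(10)): arr=[9 14 15 2 10 _] head=0 tail=5 count=5
After op 6 (read()): arr=[9 14 15 2 10 _] head=1 tail=5 count=4
After op 7 (write(11)): arr=[9 14 15 2 10 11] head=1 tail=0 count=5
After op 8 (write(23)): arr=[23 14 15 2 10 11] head=1 tail=1 count=6
After op 9 (read()): arr=[23 14 15 2 10 11] head=2 tail=1 count=5
After op 10 (write(19)): arr=[23 19 15 2 10 11] head=2 tail=2 count=6
After op 11 (write(21)): arr=[23 19 21 2 10 11] head=3 tail=3 count=6

Answer: 2 10 11 23 19 21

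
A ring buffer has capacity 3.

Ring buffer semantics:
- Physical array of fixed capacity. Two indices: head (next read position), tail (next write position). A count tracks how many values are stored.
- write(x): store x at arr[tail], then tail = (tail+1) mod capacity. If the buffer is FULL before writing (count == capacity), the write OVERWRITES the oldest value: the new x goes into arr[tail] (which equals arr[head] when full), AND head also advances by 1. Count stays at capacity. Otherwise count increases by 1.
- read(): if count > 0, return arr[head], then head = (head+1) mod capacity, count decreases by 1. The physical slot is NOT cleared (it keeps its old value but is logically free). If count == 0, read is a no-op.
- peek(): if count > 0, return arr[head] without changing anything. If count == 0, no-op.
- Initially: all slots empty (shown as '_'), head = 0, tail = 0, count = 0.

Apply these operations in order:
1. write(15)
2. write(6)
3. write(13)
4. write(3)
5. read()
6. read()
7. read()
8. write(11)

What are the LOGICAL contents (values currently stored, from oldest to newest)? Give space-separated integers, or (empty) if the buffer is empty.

After op 1 (write(15)): arr=[15 _ _] head=0 tail=1 count=1
After op 2 (write(6)): arr=[15 6 _] head=0 tail=2 count=2
After op 3 (write(13)): arr=[15 6 13] head=0 tail=0 count=3
After op 4 (write(3)): arr=[3 6 13] head=1 tail=1 count=3
After op 5 (read()): arr=[3 6 13] head=2 tail=1 count=2
After op 6 (read()): arr=[3 6 13] head=0 tail=1 count=1
After op 7 (read()): arr=[3 6 13] head=1 tail=1 count=0
After op 8 (write(11)): arr=[3 11 13] head=1 tail=2 count=1

Answer: 11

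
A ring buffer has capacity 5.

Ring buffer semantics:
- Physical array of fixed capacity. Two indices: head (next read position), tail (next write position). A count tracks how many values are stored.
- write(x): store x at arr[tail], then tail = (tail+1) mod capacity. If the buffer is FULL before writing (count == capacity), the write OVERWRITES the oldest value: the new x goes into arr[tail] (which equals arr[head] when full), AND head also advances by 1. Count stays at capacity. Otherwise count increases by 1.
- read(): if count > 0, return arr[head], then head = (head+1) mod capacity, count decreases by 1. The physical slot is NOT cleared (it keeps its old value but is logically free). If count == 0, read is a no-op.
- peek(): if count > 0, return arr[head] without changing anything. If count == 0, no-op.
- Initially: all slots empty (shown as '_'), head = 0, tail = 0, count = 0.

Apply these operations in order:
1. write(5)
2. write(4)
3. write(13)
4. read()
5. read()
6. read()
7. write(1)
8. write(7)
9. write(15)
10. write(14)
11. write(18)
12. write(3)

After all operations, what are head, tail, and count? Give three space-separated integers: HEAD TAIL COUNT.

Answer: 4 4 5

Derivation:
After op 1 (write(5)): arr=[5 _ _ _ _] head=0 tail=1 count=1
After op 2 (write(4)): arr=[5 4 _ _ _] head=0 tail=2 count=2
After op 3 (write(13)): arr=[5 4 13 _ _] head=0 tail=3 count=3
After op 4 (read()): arr=[5 4 13 _ _] head=1 tail=3 count=2
After op 5 (read()): arr=[5 4 13 _ _] head=2 tail=3 count=1
After op 6 (read()): arr=[5 4 13 _ _] head=3 tail=3 count=0
After op 7 (write(1)): arr=[5 4 13 1 _] head=3 tail=4 count=1
After op 8 (write(7)): arr=[5 4 13 1 7] head=3 tail=0 count=2
After op 9 (write(15)): arr=[15 4 13 1 7] head=3 tail=1 count=3
After op 10 (write(14)): arr=[15 14 13 1 7] head=3 tail=2 count=4
After op 11 (write(18)): arr=[15 14 18 1 7] head=3 tail=3 count=5
After op 12 (write(3)): arr=[15 14 18 3 7] head=4 tail=4 count=5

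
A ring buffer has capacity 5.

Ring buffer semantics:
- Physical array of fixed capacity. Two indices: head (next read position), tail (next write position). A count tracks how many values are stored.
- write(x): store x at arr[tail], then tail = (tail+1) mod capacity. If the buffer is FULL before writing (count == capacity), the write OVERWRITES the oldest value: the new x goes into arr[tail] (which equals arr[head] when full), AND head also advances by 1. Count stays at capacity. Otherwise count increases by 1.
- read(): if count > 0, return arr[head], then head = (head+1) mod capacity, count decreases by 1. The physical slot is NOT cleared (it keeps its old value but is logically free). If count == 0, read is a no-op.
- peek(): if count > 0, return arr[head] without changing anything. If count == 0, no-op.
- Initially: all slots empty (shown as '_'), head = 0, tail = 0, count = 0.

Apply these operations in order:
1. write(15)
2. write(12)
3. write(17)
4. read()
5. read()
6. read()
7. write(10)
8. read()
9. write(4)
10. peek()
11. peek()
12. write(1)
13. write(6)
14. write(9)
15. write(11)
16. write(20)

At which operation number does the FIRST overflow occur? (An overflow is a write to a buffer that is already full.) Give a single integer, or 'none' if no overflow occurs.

Answer: 16

Derivation:
After op 1 (write(15)): arr=[15 _ _ _ _] head=0 tail=1 count=1
After op 2 (write(12)): arr=[15 12 _ _ _] head=0 tail=2 count=2
After op 3 (write(17)): arr=[15 12 17 _ _] head=0 tail=3 count=3
After op 4 (read()): arr=[15 12 17 _ _] head=1 tail=3 count=2
After op 5 (read()): arr=[15 12 17 _ _] head=2 tail=3 count=1
After op 6 (read()): arr=[15 12 17 _ _] head=3 tail=3 count=0
After op 7 (write(10)): arr=[15 12 17 10 _] head=3 tail=4 count=1
After op 8 (read()): arr=[15 12 17 10 _] head=4 tail=4 count=0
After op 9 (write(4)): arr=[15 12 17 10 4] head=4 tail=0 count=1
After op 10 (peek()): arr=[15 12 17 10 4] head=4 tail=0 count=1
After op 11 (peek()): arr=[15 12 17 10 4] head=4 tail=0 count=1
After op 12 (write(1)): arr=[1 12 17 10 4] head=4 tail=1 count=2
After op 13 (write(6)): arr=[1 6 17 10 4] head=4 tail=2 count=3
After op 14 (write(9)): arr=[1 6 9 10 4] head=4 tail=3 count=4
After op 15 (write(11)): arr=[1 6 9 11 4] head=4 tail=4 count=5
After op 16 (write(20)): arr=[1 6 9 11 20] head=0 tail=0 count=5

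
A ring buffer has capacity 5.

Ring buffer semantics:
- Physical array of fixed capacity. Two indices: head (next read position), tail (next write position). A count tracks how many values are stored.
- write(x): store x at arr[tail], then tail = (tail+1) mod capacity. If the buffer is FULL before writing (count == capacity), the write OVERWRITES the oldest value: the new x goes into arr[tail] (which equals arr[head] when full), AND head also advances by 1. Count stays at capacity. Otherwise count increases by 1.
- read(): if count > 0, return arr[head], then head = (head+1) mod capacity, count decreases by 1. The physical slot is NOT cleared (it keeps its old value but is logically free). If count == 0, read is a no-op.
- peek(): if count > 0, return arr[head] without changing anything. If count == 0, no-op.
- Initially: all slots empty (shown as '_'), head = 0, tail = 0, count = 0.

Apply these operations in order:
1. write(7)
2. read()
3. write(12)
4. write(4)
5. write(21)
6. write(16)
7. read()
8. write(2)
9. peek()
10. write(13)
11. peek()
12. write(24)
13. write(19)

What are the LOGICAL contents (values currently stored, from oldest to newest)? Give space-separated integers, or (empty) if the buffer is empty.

After op 1 (write(7)): arr=[7 _ _ _ _] head=0 tail=1 count=1
After op 2 (read()): arr=[7 _ _ _ _] head=1 tail=1 count=0
After op 3 (write(12)): arr=[7 12 _ _ _] head=1 tail=2 count=1
After op 4 (write(4)): arr=[7 12 4 _ _] head=1 tail=3 count=2
After op 5 (write(21)): arr=[7 12 4 21 _] head=1 tail=4 count=3
After op 6 (write(16)): arr=[7 12 4 21 16] head=1 tail=0 count=4
After op 7 (read()): arr=[7 12 4 21 16] head=2 tail=0 count=3
After op 8 (write(2)): arr=[2 12 4 21 16] head=2 tail=1 count=4
After op 9 (peek()): arr=[2 12 4 21 16] head=2 tail=1 count=4
After op 10 (write(13)): arr=[2 13 4 21 16] head=2 tail=2 count=5
After op 11 (peek()): arr=[2 13 4 21 16] head=2 tail=2 count=5
After op 12 (write(24)): arr=[2 13 24 21 16] head=3 tail=3 count=5
After op 13 (write(19)): arr=[2 13 24 19 16] head=4 tail=4 count=5

Answer: 16 2 13 24 19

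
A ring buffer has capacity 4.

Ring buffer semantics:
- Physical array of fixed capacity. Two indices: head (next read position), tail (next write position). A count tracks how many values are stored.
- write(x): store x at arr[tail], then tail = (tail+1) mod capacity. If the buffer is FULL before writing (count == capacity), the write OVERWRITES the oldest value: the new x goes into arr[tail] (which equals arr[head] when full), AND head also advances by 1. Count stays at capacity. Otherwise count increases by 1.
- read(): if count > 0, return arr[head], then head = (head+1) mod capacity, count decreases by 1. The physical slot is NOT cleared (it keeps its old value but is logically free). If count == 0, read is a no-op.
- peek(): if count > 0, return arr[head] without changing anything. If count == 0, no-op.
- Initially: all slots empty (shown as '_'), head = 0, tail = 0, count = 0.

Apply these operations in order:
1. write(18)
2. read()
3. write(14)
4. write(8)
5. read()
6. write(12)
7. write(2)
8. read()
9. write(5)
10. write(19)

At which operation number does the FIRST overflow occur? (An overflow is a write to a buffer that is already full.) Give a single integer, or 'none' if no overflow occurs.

After op 1 (write(18)): arr=[18 _ _ _] head=0 tail=1 count=1
After op 2 (read()): arr=[18 _ _ _] head=1 tail=1 count=0
After op 3 (write(14)): arr=[18 14 _ _] head=1 tail=2 count=1
After op 4 (write(8)): arr=[18 14 8 _] head=1 tail=3 count=2
After op 5 (read()): arr=[18 14 8 _] head=2 tail=3 count=1
After op 6 (write(12)): arr=[18 14 8 12] head=2 tail=0 count=2
After op 7 (write(2)): arr=[2 14 8 12] head=2 tail=1 count=3
After op 8 (read()): arr=[2 14 8 12] head=3 tail=1 count=2
After op 9 (write(5)): arr=[2 5 8 12] head=3 tail=2 count=3
After op 10 (write(19)): arr=[2 5 19 12] head=3 tail=3 count=4

Answer: none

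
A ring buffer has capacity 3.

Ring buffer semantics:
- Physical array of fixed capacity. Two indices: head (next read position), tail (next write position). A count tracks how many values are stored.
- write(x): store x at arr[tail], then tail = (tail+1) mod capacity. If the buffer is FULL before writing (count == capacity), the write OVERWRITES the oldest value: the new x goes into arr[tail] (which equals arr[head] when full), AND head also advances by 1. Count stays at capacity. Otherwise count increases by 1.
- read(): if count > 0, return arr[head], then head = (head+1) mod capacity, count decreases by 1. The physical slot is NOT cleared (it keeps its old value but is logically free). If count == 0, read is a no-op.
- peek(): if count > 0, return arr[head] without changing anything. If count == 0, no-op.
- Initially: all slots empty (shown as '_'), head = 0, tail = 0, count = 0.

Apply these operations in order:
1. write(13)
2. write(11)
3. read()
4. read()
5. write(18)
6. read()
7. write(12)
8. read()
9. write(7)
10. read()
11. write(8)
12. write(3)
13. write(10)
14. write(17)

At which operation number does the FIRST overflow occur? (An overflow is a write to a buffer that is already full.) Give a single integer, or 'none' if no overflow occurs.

Answer: 14

Derivation:
After op 1 (write(13)): arr=[13 _ _] head=0 tail=1 count=1
After op 2 (write(11)): arr=[13 11 _] head=0 tail=2 count=2
After op 3 (read()): arr=[13 11 _] head=1 tail=2 count=1
After op 4 (read()): arr=[13 11 _] head=2 tail=2 count=0
After op 5 (write(18)): arr=[13 11 18] head=2 tail=0 count=1
After op 6 (read()): arr=[13 11 18] head=0 tail=0 count=0
After op 7 (write(12)): arr=[12 11 18] head=0 tail=1 count=1
After op 8 (read()): arr=[12 11 18] head=1 tail=1 count=0
After op 9 (write(7)): arr=[12 7 18] head=1 tail=2 count=1
After op 10 (read()): arr=[12 7 18] head=2 tail=2 count=0
After op 11 (write(8)): arr=[12 7 8] head=2 tail=0 count=1
After op 12 (write(3)): arr=[3 7 8] head=2 tail=1 count=2
After op 13 (write(10)): arr=[3 10 8] head=2 tail=2 count=3
After op 14 (write(17)): arr=[3 10 17] head=0 tail=0 count=3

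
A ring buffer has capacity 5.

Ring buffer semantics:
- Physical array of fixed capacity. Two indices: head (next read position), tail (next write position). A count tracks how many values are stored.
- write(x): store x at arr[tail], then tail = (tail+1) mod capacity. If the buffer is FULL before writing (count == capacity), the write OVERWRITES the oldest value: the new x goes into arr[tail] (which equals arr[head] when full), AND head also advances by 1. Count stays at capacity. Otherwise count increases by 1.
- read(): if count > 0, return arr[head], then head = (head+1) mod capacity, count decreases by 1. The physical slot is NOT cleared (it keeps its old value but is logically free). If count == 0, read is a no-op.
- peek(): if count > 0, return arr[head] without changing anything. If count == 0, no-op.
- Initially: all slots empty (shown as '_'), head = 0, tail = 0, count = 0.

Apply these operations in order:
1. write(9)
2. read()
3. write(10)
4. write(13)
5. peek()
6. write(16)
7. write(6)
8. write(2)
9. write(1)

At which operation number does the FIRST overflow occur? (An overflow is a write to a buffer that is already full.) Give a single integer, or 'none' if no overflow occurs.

After op 1 (write(9)): arr=[9 _ _ _ _] head=0 tail=1 count=1
After op 2 (read()): arr=[9 _ _ _ _] head=1 tail=1 count=0
After op 3 (write(10)): arr=[9 10 _ _ _] head=1 tail=2 count=1
After op 4 (write(13)): arr=[9 10 13 _ _] head=1 tail=3 count=2
After op 5 (peek()): arr=[9 10 13 _ _] head=1 tail=3 count=2
After op 6 (write(16)): arr=[9 10 13 16 _] head=1 tail=4 count=3
After op 7 (write(6)): arr=[9 10 13 16 6] head=1 tail=0 count=4
After op 8 (write(2)): arr=[2 10 13 16 6] head=1 tail=1 count=5
After op 9 (write(1)): arr=[2 1 13 16 6] head=2 tail=2 count=5

Answer: 9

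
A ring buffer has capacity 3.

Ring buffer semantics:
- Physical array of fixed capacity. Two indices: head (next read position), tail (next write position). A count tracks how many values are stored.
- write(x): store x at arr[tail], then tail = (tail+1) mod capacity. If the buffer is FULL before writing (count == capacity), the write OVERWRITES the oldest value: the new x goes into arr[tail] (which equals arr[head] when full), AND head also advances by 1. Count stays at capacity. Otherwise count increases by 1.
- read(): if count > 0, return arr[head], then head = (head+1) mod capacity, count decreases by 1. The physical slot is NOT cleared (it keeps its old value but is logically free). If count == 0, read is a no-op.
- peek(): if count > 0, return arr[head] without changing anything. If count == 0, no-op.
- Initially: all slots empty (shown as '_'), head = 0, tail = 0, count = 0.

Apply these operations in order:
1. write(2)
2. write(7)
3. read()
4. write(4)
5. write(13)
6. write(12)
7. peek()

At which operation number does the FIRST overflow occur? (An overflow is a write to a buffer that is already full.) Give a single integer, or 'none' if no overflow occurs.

Answer: 6

Derivation:
After op 1 (write(2)): arr=[2 _ _] head=0 tail=1 count=1
After op 2 (write(7)): arr=[2 7 _] head=0 tail=2 count=2
After op 3 (read()): arr=[2 7 _] head=1 tail=2 count=1
After op 4 (write(4)): arr=[2 7 4] head=1 tail=0 count=2
After op 5 (write(13)): arr=[13 7 4] head=1 tail=1 count=3
After op 6 (write(12)): arr=[13 12 4] head=2 tail=2 count=3
After op 7 (peek()): arr=[13 12 4] head=2 tail=2 count=3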